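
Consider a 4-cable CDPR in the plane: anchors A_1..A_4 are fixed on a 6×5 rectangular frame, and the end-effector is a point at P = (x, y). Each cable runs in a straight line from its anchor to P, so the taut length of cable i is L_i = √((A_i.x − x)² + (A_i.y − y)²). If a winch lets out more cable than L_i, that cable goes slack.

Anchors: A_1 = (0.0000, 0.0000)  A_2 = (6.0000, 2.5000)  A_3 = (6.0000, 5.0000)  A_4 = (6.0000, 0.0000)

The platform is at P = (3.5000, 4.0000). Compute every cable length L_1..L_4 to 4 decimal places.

(5.3151, 2.9155, 2.6926, 4.7170)

cable 1: Δx=-3.5000, Δy=-4.0000; L_1 = √(Δx²+Δy²) = 5.3151
cable 2: Δx=2.5000, Δy=-1.5000; L_2 = √(Δx²+Δy²) = 2.9155
cable 3: Δx=2.5000, Δy=1.0000; L_3 = √(Δx²+Δy²) = 2.6926
cable 4: Δx=2.5000, Δy=-4.0000; L_4 = √(Δx²+Δy²) = 4.7170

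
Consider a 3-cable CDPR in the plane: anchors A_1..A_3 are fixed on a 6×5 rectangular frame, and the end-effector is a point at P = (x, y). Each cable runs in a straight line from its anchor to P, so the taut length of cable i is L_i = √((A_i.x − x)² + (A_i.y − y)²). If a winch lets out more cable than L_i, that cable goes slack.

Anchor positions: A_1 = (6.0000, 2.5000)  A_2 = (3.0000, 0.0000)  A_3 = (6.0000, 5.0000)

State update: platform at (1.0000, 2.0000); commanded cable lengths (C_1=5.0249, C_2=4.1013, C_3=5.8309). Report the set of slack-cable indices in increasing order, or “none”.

2

i=1: geometric 5.0249 vs commanded 5.0249 ⇒ taut
i=2: geometric 2.8284 vs commanded 4.1013 ⇒ slack
i=3: geometric 5.8310 vs commanded 5.8309 ⇒ taut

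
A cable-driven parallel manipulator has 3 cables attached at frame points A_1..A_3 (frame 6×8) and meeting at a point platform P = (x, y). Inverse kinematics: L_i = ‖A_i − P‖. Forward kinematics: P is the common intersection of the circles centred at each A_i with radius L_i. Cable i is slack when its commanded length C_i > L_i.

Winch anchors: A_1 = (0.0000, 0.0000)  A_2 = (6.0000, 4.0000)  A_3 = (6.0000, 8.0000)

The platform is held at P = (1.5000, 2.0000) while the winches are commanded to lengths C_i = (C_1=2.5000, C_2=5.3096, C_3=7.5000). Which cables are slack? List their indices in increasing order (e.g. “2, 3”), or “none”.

2

i=1: geometric 2.5000 vs commanded 2.5000 ⇒ taut
i=2: geometric 4.9244 vs commanded 5.3096 ⇒ slack
i=3: geometric 7.5000 vs commanded 7.5000 ⇒ taut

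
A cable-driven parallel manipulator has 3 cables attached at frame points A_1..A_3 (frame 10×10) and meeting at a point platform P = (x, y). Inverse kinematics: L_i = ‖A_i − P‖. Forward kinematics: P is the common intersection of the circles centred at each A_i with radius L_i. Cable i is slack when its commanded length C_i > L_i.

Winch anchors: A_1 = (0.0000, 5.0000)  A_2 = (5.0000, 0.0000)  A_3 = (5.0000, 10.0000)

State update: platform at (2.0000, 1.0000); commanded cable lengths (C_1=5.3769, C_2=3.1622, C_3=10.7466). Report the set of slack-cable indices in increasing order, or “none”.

cable 1: √((-2.0000)²+(4.0000)²)=4.4721, C_1=5.3769: slack
cable 2: √((3.0000)²+(-1.0000)²)=3.1623, C_2=3.1622: taut
cable 3: √((3.0000)²+(9.0000)²)=9.4868, C_3=10.7466: slack

1, 3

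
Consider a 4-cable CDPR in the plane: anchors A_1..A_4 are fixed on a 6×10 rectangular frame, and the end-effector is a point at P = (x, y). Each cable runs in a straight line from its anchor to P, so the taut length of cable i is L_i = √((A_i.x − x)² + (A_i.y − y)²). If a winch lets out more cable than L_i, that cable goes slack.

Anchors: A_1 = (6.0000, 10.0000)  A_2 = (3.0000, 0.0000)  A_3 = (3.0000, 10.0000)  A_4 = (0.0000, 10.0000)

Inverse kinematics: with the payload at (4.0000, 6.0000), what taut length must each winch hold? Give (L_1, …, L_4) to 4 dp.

(4.4721, 6.0828, 4.1231, 5.6569)

L_1: Δ = A_1−P = (2.0000, 4.0000) → ‖Δ‖ = √20.0000 = 4.4721
L_2: Δ = A_2−P = (-1.0000, -6.0000) → ‖Δ‖ = √37.0000 = 6.0828
L_3: Δ = A_3−P = (-1.0000, 4.0000) → ‖Δ‖ = √17.0000 = 4.1231
L_4: Δ = A_4−P = (-4.0000, 4.0000) → ‖Δ‖ = √32.0000 = 5.6569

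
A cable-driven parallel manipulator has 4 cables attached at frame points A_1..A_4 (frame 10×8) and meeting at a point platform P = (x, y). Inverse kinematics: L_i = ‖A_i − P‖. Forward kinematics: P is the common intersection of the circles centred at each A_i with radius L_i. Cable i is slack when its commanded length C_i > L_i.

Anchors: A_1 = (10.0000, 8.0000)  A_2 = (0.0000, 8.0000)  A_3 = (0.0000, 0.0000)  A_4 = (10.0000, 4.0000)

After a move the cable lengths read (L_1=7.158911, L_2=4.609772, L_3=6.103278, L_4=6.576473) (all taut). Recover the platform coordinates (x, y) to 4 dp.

(3.5000, 5.0000)

each cable: (A_i−P)·(A_i−P) = L_i²; let k_i = ‖A_i‖²−L_i²
k_1 = 100.0000+64.0000−51.2500 = 112.7500
row 1: 20.0000x + 0.0000y = 70.0000  (k_2=42.7500)
row 2: 20.0000x + 16.0000y = 150.0000  (k_3=-37.2500)
row 3: 0.0000x + 8.0000y = 40.0000  (k_4=72.7500)
Cramer on rows 1–2 → x = 3.5000, y = 5.0000
check cable 4: ‖A_4−P‖² = 43.2500 ≈ L_4² = 43.2500 ✓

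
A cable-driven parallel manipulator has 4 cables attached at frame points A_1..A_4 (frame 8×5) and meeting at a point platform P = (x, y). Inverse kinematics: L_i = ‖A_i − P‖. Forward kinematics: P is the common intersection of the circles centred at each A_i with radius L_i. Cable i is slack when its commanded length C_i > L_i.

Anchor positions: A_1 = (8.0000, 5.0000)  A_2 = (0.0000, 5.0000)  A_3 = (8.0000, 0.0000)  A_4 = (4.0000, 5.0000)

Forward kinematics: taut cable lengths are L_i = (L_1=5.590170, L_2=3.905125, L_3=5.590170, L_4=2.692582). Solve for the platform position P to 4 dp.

expand ‖A_i−P‖²=L_i² and subtract eq 1 (q_i ≔ ‖A_i‖²−L_i²)
q_1 = 64.0000+25.0000−31.2500 = 57.7500
eq1−eq2 → [16.0000  0.0000]·P = 48.0000
eq1−eq3 → [0.0000  10.0000]·P = 25.0000
eq1−eq4 → [8.0000  0.0000]·P = 24.0000
2×2 solve → P = (3.0000, 2.5000)
check cable 4: ‖A_4−P‖² = 7.2500 ≈ L_4² = 7.2500 ✓

(3.0000, 2.5000)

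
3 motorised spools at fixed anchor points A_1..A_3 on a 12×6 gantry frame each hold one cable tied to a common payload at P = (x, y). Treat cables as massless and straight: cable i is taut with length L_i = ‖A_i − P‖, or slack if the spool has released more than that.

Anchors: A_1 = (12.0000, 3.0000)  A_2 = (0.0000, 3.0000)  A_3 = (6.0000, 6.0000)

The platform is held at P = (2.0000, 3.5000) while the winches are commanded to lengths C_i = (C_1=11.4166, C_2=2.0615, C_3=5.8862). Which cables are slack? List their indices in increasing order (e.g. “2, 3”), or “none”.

cable 1: √((10.0000)²+(-0.5000)²)=10.0125, C_1=11.4166: slack
cable 2: √((-2.0000)²+(-0.5000)²)=2.0616, C_2=2.0615: taut
cable 3: √((4.0000)²+(2.5000)²)=4.7170, C_3=5.8862: slack

1, 3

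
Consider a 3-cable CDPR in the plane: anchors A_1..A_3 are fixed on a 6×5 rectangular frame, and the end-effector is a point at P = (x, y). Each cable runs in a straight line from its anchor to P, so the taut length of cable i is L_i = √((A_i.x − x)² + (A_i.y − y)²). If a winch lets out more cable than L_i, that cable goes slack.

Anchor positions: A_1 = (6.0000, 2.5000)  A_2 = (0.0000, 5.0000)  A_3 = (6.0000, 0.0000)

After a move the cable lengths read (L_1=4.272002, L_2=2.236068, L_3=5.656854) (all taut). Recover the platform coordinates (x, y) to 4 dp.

each cable: (A_i−P)·(A_i−P) = L_i²; let c_i = ‖A_i‖²−L_i²
c_1 = 36.0000+6.2500−18.2500 = 24.0000
row 1: 12.0000x − 5.0000y = 4.0000  (c_2=20.0000)
row 2: 0.0000x + 5.0000y = 20.0000  (c_3=4.0000)
Cramer on rows 1–2 → x = 2.0000, y = 4.0000

(2.0000, 4.0000)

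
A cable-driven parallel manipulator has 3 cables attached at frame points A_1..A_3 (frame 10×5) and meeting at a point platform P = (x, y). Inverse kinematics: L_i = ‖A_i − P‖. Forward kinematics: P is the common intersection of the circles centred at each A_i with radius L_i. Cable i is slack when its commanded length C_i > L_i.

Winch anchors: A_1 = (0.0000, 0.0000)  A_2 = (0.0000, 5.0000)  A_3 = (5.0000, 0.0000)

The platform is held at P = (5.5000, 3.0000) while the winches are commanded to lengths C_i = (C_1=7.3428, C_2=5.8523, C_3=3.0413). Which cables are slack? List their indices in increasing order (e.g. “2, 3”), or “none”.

1

cable 1: √((-5.5000)²+(-3.0000)²)=6.2650, C_1=7.3428: slack
cable 2: √((-5.5000)²+(2.0000)²)=5.8523, C_2=5.8523: taut
cable 3: √((-0.5000)²+(-3.0000)²)=3.0414, C_3=3.0413: taut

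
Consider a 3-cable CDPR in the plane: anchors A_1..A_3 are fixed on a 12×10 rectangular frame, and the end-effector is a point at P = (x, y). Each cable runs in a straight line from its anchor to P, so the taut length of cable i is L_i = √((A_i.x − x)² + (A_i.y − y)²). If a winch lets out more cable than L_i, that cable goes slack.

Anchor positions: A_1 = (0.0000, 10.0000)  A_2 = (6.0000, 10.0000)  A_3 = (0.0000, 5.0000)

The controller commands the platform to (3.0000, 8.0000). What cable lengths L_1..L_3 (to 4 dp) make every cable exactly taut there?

(3.6056, 3.6056, 4.2426)

L_1: Δ = A_1−P = (-3.0000, 2.0000) → ‖Δ‖ = √13.0000 = 3.6056
L_2: Δ = A_2−P = (3.0000, 2.0000) → ‖Δ‖ = √13.0000 = 3.6056
L_3: Δ = A_3−P = (-3.0000, -3.0000) → ‖Δ‖ = √18.0000 = 4.2426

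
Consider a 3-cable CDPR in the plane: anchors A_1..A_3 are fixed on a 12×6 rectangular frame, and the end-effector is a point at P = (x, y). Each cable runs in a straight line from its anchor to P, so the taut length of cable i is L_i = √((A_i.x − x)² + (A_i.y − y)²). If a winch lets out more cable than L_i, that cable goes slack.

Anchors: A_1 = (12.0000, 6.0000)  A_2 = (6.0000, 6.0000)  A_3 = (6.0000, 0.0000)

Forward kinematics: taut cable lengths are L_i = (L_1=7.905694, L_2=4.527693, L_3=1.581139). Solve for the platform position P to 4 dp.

(5.5000, 1.5000)

each cable: (A_i−P)·(A_i−P) = L_i²; let c_i = ‖A_i‖²−L_i²
c_1 = 144.0000+36.0000−62.5000 = 117.5000
row 1: 12.0000x + 0.0000y = 66.0000  (c_2=51.5000)
row 2: 12.0000x + 12.0000y = 84.0000  (c_3=33.5000)
Cramer on rows 1–2 → x = 5.5000, y = 1.5000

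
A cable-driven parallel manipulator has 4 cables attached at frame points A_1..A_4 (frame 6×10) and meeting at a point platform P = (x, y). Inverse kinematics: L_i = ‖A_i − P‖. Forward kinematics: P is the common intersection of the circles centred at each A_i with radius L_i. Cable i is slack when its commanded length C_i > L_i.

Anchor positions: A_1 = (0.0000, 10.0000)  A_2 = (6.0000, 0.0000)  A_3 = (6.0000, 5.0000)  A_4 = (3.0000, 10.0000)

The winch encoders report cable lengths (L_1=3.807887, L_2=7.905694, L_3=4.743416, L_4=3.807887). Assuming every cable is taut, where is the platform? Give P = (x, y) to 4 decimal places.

expand ‖A_i−P‖²=L_i² and subtract eq 1 (k_i ≔ ‖A_i‖²−L_i²)
k_1 = 0.0000+100.0000−14.5000 = 85.5000
eq1−eq2 → [-12.0000  20.0000]·P = 112.0000
eq1−eq3 → [-12.0000  10.0000]·P = 47.0000
eq1−eq4 → [-6.0000  0.0000]·P = -9.0000
2×2 solve → P = (1.5000, 6.5000)
check cable 4: ‖A_4−P‖² = 14.5000 ≈ L_4² = 14.5000 ✓

(1.5000, 6.5000)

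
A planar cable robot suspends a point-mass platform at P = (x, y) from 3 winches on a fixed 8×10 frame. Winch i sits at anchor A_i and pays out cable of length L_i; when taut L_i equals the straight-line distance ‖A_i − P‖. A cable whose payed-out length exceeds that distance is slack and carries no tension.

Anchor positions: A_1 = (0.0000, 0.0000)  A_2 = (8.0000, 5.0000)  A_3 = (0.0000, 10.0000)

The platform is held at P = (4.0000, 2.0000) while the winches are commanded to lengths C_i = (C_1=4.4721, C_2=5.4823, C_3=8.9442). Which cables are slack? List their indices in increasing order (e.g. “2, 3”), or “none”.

2

cable 1: L_1 = ‖A_1−P‖ = 4.4721;  C_1 = 4.4721 → taut
cable 2: L_2 = ‖A_2−P‖ = 5.0000;  C_2 = 5.4823 → slack
cable 3: L_3 = ‖A_3−P‖ = 8.9443;  C_3 = 8.9442 → taut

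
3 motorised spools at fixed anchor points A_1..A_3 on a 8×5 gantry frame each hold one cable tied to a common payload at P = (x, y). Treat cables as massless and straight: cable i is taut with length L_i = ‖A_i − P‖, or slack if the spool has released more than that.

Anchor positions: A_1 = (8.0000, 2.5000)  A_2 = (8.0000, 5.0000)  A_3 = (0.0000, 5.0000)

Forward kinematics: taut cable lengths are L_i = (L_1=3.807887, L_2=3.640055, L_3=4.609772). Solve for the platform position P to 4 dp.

expand ‖A_i−P‖²=L_i² and subtract eq 1 (c_i ≔ ‖A_i‖²−L_i²)
c_1 = 64.0000+6.2500−14.5000 = 55.7500
eq1−eq2 → [0.0000  -5.0000]·P = -20.0000
eq1−eq3 → [16.0000  -5.0000]·P = 52.0000
2×2 solve → P = (4.5000, 4.0000)

(4.5000, 4.0000)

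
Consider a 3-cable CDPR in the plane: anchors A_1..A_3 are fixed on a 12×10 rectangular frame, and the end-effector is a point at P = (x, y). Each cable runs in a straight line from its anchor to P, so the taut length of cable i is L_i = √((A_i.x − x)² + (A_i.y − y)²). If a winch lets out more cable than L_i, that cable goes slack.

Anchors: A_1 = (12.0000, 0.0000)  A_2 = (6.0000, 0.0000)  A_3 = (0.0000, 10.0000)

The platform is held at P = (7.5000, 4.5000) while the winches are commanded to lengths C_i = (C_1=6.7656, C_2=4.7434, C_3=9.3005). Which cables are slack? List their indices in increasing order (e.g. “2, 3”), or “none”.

i=1: geometric 6.3640 vs commanded 6.7656 ⇒ slack
i=2: geometric 4.7434 vs commanded 4.7434 ⇒ taut
i=3: geometric 9.3005 vs commanded 9.3005 ⇒ taut

1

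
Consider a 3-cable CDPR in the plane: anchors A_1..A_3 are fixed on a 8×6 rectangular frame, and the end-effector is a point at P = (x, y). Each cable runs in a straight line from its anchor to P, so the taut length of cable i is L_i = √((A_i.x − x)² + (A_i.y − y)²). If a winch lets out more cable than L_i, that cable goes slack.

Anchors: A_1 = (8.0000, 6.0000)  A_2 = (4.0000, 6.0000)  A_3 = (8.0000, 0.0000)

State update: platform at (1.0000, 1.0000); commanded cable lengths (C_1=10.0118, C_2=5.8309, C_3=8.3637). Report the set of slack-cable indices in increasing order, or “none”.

1, 3

cable 1: √((7.0000)²+(5.0000)²)=8.6023, C_1=10.0118: slack
cable 2: √((3.0000)²+(5.0000)²)=5.8310, C_2=5.8309: taut
cable 3: √((7.0000)²+(-1.0000)²)=7.0711, C_3=8.3637: slack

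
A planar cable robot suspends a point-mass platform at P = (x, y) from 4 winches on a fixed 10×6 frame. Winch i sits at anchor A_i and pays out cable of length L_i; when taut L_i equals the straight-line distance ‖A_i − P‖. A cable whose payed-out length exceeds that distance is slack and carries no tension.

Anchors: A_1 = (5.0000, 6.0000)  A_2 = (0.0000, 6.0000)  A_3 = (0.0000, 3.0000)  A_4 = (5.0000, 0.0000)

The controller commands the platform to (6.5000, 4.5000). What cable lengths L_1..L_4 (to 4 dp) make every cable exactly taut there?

(2.1213, 6.6708, 6.6708, 4.7434)

cable 1: Δx=-1.5000, Δy=1.5000; L_1 = √(Δx²+Δy²) = 2.1213
cable 2: Δx=-6.5000, Δy=1.5000; L_2 = √(Δx²+Δy²) = 6.6708
cable 3: Δx=-6.5000, Δy=-1.5000; L_3 = √(Δx²+Δy²) = 6.6708
cable 4: Δx=-1.5000, Δy=-4.5000; L_4 = √(Δx²+Δy²) = 4.7434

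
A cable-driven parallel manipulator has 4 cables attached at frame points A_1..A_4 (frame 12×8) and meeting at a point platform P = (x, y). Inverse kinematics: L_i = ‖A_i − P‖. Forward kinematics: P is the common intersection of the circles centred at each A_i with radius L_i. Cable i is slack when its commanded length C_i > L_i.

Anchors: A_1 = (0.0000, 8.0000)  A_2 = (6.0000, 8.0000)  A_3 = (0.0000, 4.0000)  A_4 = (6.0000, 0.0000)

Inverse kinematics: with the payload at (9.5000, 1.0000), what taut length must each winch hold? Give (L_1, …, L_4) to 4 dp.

L_1 = √((0.0000−9.5000)² + (8.0000−1.0000)²) = 11.8004
L_2 = √((6.0000−9.5000)² + (8.0000−1.0000)²) = 7.8262
L_3 = √((0.0000−9.5000)² + (4.0000−1.0000)²) = 9.9624
L_4 = √((6.0000−9.5000)² + (0.0000−1.0000)²) = 3.6401

(11.8004, 7.8262, 9.9624, 3.6401)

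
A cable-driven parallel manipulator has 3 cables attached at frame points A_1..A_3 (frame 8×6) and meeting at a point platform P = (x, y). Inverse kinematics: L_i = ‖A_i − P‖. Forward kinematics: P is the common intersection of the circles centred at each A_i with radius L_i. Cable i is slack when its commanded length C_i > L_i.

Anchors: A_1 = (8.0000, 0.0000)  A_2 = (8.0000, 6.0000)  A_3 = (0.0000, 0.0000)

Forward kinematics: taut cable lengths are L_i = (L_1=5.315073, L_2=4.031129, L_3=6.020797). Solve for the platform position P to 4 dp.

expand ‖A_i−P‖²=L_i² and subtract eq 1 (k_i ≔ ‖A_i‖²−L_i²)
k_1 = 64.0000+0.0000−28.2500 = 35.7500
eq1−eq2 → [0.0000  -12.0000]·P = -48.0000
eq1−eq3 → [16.0000  0.0000]·P = 72.0000
2×2 solve → P = (4.5000, 4.0000)

(4.5000, 4.0000)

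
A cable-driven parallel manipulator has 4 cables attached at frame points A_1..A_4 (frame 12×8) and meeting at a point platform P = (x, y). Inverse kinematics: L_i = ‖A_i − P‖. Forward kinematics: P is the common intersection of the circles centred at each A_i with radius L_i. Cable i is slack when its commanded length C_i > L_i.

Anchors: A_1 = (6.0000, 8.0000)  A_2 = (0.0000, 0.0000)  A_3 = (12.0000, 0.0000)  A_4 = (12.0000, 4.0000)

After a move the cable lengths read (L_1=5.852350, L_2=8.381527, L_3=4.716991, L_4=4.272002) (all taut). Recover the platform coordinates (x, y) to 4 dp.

circle eqns → linear via eq_j − eq_1; set c_j = A_j·A_j − L_j²
c_1 = 36.0000+64.0000−34.2500 = 65.7500
12.0000·x + 16.0000·y = c_1−c_2 = 136.0000
-12.0000·x + 16.0000·y = c_1−c_3 = -56.0000
-12.0000·x + 8.0000·y = c_1−c_4 = -76.0000
solve first two rows → x=8.0000, y=2.5000
check cable 4: ‖A_4−P‖² = 18.2500 ≈ L_4² = 18.2500 ✓

(8.0000, 2.5000)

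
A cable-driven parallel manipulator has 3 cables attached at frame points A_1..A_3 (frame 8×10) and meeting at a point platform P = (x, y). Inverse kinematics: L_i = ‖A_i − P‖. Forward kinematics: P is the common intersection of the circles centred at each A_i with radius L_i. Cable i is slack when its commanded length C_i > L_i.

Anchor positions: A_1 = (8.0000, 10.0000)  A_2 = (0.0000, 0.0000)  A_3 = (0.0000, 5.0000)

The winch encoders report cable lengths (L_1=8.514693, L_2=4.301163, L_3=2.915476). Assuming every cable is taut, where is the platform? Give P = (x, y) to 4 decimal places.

(2.5000, 3.5000)

expand ‖A_i−P‖²=L_i² and subtract eq 1 (q_i ≔ ‖A_i‖²−L_i²)
q_1 = 64.0000+100.0000−72.5000 = 91.5000
eq1−eq2 → [16.0000  20.0000]·P = 110.0000
eq1−eq3 → [16.0000  10.0000]·P = 75.0000
2×2 solve → P = (2.5000, 3.5000)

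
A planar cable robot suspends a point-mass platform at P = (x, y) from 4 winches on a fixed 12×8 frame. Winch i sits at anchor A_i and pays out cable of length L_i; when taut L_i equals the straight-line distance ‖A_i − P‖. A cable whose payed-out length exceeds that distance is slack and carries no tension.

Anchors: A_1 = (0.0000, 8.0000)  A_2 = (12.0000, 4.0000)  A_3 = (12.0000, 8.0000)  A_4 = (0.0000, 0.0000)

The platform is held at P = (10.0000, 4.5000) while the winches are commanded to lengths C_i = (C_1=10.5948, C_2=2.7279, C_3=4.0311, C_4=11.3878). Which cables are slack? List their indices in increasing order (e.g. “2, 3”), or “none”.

cable 1: L_1 = ‖A_1−P‖ = 10.5948;  C_1 = 10.5948 → taut
cable 2: L_2 = ‖A_2−P‖ = 2.0616;  C_2 = 2.7279 → slack
cable 3: L_3 = ‖A_3−P‖ = 4.0311;  C_3 = 4.0311 → taut
cable 4: L_4 = ‖A_4−P‖ = 10.9659;  C_4 = 11.3878 → slack

2, 4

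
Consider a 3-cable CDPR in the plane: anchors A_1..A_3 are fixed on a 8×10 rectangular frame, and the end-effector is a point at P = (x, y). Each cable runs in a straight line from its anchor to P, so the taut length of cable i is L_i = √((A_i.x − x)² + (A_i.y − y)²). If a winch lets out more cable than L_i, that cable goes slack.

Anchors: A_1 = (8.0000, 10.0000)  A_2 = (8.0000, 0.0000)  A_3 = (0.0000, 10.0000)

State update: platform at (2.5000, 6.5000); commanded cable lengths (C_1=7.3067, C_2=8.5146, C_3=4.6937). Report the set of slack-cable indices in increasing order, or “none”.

1, 3

i=1: geometric 6.5192 vs commanded 7.3067 ⇒ slack
i=2: geometric 8.5147 vs commanded 8.5146 ⇒ taut
i=3: geometric 4.3012 vs commanded 4.6937 ⇒ slack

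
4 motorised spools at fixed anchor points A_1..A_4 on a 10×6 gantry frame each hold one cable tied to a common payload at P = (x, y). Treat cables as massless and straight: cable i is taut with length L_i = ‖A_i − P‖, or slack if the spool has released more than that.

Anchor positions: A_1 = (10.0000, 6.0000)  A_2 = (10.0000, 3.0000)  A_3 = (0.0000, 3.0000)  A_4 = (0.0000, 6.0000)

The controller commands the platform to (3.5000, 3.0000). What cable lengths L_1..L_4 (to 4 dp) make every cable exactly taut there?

cable 1: Δx=6.5000, Δy=3.0000; L_1 = √(Δx²+Δy²) = 7.1589
cable 2: Δx=6.5000, Δy=0.0000; L_2 = √(Δx²+Δy²) = 6.5000
cable 3: Δx=-3.5000, Δy=0.0000; L_3 = √(Δx²+Δy²) = 3.5000
cable 4: Δx=-3.5000, Δy=3.0000; L_4 = √(Δx²+Δy²) = 4.6098

(7.1589, 6.5000, 3.5000, 4.6098)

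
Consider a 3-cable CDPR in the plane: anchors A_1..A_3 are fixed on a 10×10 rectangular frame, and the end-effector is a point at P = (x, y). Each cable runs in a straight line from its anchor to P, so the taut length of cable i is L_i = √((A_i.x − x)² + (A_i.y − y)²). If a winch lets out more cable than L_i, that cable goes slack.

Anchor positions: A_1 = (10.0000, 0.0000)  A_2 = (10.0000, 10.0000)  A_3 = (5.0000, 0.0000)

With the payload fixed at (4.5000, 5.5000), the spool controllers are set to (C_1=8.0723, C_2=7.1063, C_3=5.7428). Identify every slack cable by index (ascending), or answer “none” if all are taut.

1, 3

cable 1: L_1 = ‖A_1−P‖ = 7.7782;  C_1 = 8.0723 → slack
cable 2: L_2 = ‖A_2−P‖ = 7.1063;  C_2 = 7.1063 → taut
cable 3: L_3 = ‖A_3−P‖ = 5.5227;  C_3 = 5.7428 → slack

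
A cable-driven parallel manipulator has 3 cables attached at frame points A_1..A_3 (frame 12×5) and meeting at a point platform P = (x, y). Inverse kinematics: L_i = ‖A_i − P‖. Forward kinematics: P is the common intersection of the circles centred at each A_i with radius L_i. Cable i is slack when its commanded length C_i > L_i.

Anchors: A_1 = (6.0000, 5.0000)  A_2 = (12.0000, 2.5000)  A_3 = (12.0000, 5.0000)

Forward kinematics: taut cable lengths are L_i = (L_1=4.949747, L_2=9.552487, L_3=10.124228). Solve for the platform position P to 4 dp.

(2.5000, 1.5000)

expand ‖A_i−P‖²=L_i² and subtract eq 1 (k_i ≔ ‖A_i‖²−L_i²)
k_1 = 36.0000+25.0000−24.5000 = 36.5000
eq1−eq2 → [-12.0000  5.0000]·P = -22.5000
eq1−eq3 → [-12.0000  0.0000]·P = -30.0000
2×2 solve → P = (2.5000, 1.5000)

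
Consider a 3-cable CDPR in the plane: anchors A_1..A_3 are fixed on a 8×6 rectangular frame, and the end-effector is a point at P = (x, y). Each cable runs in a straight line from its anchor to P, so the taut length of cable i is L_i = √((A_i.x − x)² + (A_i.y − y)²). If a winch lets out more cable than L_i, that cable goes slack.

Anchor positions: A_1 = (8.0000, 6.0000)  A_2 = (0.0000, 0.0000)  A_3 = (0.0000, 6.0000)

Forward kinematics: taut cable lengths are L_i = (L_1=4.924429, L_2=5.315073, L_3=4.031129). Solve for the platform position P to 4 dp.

expand ‖A_i−P‖²=L_i² and subtract eq 1 (k_i ≔ ‖A_i‖²−L_i²)
k_1 = 64.0000+36.0000−24.2500 = 75.7500
eq1−eq2 → [16.0000  12.0000]·P = 104.0000
eq1−eq3 → [16.0000  0.0000]·P = 56.0000
2×2 solve → P = (3.5000, 4.0000)

(3.5000, 4.0000)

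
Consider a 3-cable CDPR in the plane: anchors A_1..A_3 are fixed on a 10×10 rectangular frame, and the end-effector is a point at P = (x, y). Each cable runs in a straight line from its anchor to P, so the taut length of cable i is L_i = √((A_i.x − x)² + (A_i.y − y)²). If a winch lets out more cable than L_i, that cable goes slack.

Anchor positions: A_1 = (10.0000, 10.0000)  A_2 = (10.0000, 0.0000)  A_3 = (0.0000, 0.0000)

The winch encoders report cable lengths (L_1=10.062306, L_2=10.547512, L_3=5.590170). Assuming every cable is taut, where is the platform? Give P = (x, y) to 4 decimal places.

(1.0000, 5.5000)

circle eqns → linear via eq_j − eq_1; set q_j = A_j·A_j − L_j²
q_1 = 100.0000+100.0000−101.2500 = 98.7500
0.0000·x + 20.0000·y = q_1−q_2 = 110.0000
20.0000·x + 20.0000·y = q_1−q_3 = 130.0000
solve first two rows → x=1.0000, y=5.5000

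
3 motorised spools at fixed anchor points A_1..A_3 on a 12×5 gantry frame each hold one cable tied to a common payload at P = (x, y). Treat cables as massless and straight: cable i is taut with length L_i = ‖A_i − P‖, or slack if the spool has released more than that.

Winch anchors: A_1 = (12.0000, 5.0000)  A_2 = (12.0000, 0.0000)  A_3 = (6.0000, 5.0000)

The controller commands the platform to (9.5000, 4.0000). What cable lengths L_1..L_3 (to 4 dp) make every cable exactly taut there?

(2.6926, 4.7170, 3.6401)

L_1 = √((12.0000−9.5000)² + (5.0000−4.0000)²) = 2.6926
L_2 = √((12.0000−9.5000)² + (0.0000−4.0000)²) = 4.7170
L_3 = √((6.0000−9.5000)² + (5.0000−4.0000)²) = 3.6401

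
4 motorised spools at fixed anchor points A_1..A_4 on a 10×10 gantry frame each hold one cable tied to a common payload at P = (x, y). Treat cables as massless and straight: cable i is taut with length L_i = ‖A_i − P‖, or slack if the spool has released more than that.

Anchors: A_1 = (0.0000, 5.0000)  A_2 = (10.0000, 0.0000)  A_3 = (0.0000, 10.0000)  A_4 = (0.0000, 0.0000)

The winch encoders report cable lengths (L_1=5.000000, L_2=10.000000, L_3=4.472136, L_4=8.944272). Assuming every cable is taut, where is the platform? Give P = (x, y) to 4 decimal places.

(4.0000, 8.0000)

expand ‖A_i−P‖²=L_i² and subtract eq 1 (c_i ≔ ‖A_i‖²−L_i²)
c_1 = 0.0000+25.0000−25.0000 = 0.0000
eq1−eq2 → [-20.0000  10.0000]·P = 0.0000
eq1−eq3 → [0.0000  -10.0000]·P = -80.0000
eq1−eq4 → [0.0000  10.0000]·P = 80.0000
2×2 solve → P = (4.0000, 8.0000)
check cable 4: ‖A_4−P‖² = 80.0000 ≈ L_4² = 80.0000 ✓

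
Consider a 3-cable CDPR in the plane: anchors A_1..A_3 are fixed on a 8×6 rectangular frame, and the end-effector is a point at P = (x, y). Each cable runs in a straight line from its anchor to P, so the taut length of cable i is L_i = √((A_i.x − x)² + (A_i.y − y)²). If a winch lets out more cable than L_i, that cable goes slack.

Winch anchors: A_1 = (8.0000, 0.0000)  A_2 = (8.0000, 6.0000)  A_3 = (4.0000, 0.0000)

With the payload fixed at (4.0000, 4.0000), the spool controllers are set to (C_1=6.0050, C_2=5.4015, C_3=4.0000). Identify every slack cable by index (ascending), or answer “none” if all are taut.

1, 2

i=1: geometric 5.6569 vs commanded 6.0050 ⇒ slack
i=2: geometric 4.4721 vs commanded 5.4015 ⇒ slack
i=3: geometric 4.0000 vs commanded 4.0000 ⇒ taut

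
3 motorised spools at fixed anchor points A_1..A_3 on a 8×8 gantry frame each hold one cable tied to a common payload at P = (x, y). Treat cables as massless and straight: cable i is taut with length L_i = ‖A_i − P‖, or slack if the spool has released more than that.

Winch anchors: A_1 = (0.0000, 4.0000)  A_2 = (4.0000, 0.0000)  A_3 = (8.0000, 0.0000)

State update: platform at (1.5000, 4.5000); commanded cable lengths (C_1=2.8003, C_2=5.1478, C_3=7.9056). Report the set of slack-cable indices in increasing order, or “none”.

i=1: geometric 1.5811 vs commanded 2.8003 ⇒ slack
i=2: geometric 5.1478 vs commanded 5.1478 ⇒ taut
i=3: geometric 7.9057 vs commanded 7.9056 ⇒ taut

1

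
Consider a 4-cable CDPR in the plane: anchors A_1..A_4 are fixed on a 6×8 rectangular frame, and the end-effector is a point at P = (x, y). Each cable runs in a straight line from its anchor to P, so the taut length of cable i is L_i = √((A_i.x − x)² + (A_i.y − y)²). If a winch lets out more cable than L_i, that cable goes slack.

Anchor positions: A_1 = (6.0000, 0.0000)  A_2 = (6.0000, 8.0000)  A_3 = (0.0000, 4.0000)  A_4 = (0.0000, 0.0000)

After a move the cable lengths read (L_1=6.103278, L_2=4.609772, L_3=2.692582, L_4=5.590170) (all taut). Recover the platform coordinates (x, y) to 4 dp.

(2.5000, 5.0000)

expand ‖A_i−P‖²=L_i² and subtract eq 1 (q_i ≔ ‖A_i‖²−L_i²)
q_1 = 36.0000+0.0000−37.2500 = -1.2500
eq1−eq2 → [0.0000  -16.0000]·P = -80.0000
eq1−eq3 → [12.0000  -8.0000]·P = -10.0000
eq1−eq4 → [12.0000  0.0000]·P = 30.0000
2×2 solve → P = (2.5000, 5.0000)
check cable 4: ‖A_4−P‖² = 31.2500 ≈ L_4² = 31.2500 ✓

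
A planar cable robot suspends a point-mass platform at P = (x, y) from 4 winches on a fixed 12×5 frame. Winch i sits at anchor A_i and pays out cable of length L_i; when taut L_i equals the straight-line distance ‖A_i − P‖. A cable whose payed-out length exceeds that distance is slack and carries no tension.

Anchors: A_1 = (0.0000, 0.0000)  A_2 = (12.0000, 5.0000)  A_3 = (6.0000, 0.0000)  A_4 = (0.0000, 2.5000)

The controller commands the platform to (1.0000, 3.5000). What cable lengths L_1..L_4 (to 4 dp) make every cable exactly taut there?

L_1 = √((0.0000−1.0000)² + (0.0000−3.5000)²) = 3.6401
L_2 = √((12.0000−1.0000)² + (5.0000−3.5000)²) = 11.1018
L_3 = √((6.0000−1.0000)² + (0.0000−3.5000)²) = 6.1033
L_4 = √((0.0000−1.0000)² + (2.5000−3.5000)²) = 1.4142

(3.6401, 11.1018, 6.1033, 1.4142)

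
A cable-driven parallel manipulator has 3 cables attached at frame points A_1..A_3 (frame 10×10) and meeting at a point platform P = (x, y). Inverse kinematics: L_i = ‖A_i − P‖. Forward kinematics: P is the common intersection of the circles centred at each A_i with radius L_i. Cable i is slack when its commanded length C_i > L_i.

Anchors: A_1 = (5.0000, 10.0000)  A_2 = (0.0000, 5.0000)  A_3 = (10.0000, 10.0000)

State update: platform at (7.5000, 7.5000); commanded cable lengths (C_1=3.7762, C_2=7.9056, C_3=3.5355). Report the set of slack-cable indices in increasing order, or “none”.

1

cable 1: L_1 = ‖A_1−P‖ = 3.5355;  C_1 = 3.7762 → slack
cable 2: L_2 = ‖A_2−P‖ = 7.9057;  C_2 = 7.9056 → taut
cable 3: L_3 = ‖A_3−P‖ = 3.5355;  C_3 = 3.5355 → taut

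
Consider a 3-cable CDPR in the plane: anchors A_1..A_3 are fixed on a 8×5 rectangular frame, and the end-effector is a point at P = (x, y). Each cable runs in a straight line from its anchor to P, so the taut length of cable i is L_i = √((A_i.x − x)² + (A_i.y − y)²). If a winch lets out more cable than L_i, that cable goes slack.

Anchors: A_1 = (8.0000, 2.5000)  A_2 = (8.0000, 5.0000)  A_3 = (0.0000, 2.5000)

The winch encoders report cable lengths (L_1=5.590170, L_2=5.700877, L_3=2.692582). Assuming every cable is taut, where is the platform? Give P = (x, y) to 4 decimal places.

each cable: (A_i−P)·(A_i−P) = L_i²; let c_i = ‖A_i‖²−L_i²
c_1 = 64.0000+6.2500−31.2500 = 39.0000
row 1: 0.0000x − 5.0000y = -17.5000  (c_2=56.5000)
row 2: 16.0000x + 0.0000y = 40.0000  (c_3=-1.0000)
Cramer on rows 1–2 → x = 2.5000, y = 3.5000

(2.5000, 3.5000)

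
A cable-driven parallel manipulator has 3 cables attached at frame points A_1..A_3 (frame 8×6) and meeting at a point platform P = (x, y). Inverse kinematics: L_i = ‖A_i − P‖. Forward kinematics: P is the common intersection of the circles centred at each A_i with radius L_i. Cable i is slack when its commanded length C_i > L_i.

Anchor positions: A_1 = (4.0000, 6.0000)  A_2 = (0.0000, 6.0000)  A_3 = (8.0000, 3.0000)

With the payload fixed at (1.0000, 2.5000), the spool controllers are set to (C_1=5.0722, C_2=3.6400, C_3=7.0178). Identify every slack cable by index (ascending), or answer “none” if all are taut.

1

cable 1: L_1 = ‖A_1−P‖ = 4.6098;  C_1 = 5.0722 → slack
cable 2: L_2 = ‖A_2−P‖ = 3.6401;  C_2 = 3.6400 → taut
cable 3: L_3 = ‖A_3−P‖ = 7.0178;  C_3 = 7.0178 → taut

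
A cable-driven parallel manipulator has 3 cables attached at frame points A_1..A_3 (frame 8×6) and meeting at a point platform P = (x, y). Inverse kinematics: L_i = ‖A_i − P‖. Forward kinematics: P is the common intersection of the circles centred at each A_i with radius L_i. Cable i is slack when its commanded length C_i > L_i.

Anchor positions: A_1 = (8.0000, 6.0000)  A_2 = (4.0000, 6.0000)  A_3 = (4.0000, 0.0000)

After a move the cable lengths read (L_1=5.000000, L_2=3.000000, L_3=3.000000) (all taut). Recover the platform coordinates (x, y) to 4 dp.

(4.0000, 3.0000)

expand ‖A_i−P‖²=L_i² and subtract eq 1 (q_i ≔ ‖A_i‖²−L_i²)
q_1 = 64.0000+36.0000−25.0000 = 75.0000
eq1−eq2 → [8.0000  0.0000]·P = 32.0000
eq1−eq3 → [8.0000  12.0000]·P = 68.0000
2×2 solve → P = (4.0000, 3.0000)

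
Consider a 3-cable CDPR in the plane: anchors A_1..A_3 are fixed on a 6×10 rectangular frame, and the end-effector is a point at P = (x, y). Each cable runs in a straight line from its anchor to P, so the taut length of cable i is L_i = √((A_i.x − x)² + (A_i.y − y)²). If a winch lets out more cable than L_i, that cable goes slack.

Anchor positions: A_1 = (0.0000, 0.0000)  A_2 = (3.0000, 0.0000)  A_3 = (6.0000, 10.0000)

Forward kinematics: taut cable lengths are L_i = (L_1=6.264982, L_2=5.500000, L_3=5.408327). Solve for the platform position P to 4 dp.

(3.0000, 5.5000)

circle eqns → linear via eq_j − eq_1; set c_j = A_j·A_j − L_j²
c_1 = 0.0000+0.0000−39.2500 = -39.2500
-6.0000·x + 0.0000·y = c_1−c_2 = -18.0000
-12.0000·x − 20.0000·y = c_1−c_3 = -146.0000
solve first two rows → x=3.0000, y=5.5000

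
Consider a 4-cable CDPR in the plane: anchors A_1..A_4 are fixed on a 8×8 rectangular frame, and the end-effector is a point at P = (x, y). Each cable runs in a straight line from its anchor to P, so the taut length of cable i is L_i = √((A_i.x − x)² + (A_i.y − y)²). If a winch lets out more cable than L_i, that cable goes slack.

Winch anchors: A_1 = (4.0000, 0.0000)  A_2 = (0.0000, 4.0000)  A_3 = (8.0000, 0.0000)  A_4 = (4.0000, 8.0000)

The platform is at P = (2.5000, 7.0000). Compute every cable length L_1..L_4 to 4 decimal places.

cable 1: Δx=1.5000, Δy=-7.0000; L_1 = √(Δx²+Δy²) = 7.1589
cable 2: Δx=-2.5000, Δy=-3.0000; L_2 = √(Δx²+Δy²) = 3.9051
cable 3: Δx=5.5000, Δy=-7.0000; L_3 = √(Δx²+Δy²) = 8.9022
cable 4: Δx=1.5000, Δy=1.0000; L_4 = √(Δx²+Δy²) = 1.8028

(7.1589, 3.9051, 8.9022, 1.8028)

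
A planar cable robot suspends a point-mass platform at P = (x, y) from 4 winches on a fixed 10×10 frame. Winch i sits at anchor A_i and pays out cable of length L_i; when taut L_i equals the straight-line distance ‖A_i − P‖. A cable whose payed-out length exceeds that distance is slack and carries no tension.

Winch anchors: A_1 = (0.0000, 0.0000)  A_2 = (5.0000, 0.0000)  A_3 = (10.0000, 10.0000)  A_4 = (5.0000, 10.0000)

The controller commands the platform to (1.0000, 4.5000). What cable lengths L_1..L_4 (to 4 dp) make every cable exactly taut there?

(4.6098, 6.0208, 10.5475, 6.8007)

L_1: Δ = A_1−P = (-1.0000, -4.5000) → ‖Δ‖ = √21.2500 = 4.6098
L_2: Δ = A_2−P = (4.0000, -4.5000) → ‖Δ‖ = √36.2500 = 6.0208
L_3: Δ = A_3−P = (9.0000, 5.5000) → ‖Δ‖ = √111.2500 = 10.5475
L_4: Δ = A_4−P = (4.0000, 5.5000) → ‖Δ‖ = √46.2500 = 6.8007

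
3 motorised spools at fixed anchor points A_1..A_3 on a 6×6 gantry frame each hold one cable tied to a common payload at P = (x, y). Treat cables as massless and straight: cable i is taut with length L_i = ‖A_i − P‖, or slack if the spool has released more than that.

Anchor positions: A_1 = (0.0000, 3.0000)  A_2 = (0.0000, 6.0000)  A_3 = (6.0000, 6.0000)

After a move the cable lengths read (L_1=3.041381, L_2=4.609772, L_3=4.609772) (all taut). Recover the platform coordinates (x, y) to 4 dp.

circle eqns → linear via eq_j − eq_1; set c_j = A_j·A_j − L_j²
c_1 = 0.0000+9.0000−9.2500 = -0.2500
0.0000·x − 6.0000·y = c_1−c_2 = -15.0000
-12.0000·x − 6.0000·y = c_1−c_3 = -51.0000
solve first two rows → x=3.0000, y=2.5000

(3.0000, 2.5000)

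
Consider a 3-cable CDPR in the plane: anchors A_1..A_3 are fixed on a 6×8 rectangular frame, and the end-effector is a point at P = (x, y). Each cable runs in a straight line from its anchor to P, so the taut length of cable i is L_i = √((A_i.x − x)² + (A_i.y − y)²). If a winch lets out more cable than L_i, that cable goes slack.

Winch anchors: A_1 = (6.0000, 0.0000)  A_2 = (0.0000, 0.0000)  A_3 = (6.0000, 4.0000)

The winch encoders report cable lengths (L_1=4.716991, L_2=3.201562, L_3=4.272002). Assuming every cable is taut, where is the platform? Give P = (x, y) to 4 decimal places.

expand ‖A_i−P‖²=L_i² and subtract eq 1 (q_i ≔ ‖A_i‖²−L_i²)
q_1 = 36.0000+0.0000−22.2500 = 13.7500
eq1−eq2 → [12.0000  0.0000]·P = 24.0000
eq1−eq3 → [0.0000  -8.0000]·P = -20.0000
2×2 solve → P = (2.0000, 2.5000)

(2.0000, 2.5000)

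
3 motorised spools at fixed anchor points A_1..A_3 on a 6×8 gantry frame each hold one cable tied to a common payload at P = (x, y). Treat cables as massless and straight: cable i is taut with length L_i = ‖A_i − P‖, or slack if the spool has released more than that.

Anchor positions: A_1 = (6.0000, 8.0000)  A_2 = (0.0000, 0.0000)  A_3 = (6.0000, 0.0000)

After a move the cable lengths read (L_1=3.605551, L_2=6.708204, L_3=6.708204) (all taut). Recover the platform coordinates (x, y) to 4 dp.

each cable: (A_i−P)·(A_i−P) = L_i²; let k_i = ‖A_i‖²−L_i²
k_1 = 36.0000+64.0000−13.0000 = 87.0000
row 1: 12.0000x + 16.0000y = 132.0000  (k_2=-45.0000)
row 2: 0.0000x + 16.0000y = 96.0000  (k_3=-9.0000)
Cramer on rows 1–2 → x = 3.0000, y = 6.0000

(3.0000, 6.0000)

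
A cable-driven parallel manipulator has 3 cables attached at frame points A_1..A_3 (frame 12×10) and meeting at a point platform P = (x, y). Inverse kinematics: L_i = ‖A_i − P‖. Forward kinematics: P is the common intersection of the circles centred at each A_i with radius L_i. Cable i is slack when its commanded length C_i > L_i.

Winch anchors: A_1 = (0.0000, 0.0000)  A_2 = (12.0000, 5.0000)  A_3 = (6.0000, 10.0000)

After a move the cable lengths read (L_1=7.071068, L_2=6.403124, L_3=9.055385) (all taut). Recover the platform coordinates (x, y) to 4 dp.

expand ‖A_i−P‖²=L_i² and subtract eq 1 (c_i ≔ ‖A_i‖²−L_i²)
c_1 = 0.0000+0.0000−50.0000 = -50.0000
eq1−eq2 → [-24.0000  -10.0000]·P = -178.0000
eq1−eq3 → [-12.0000  -20.0000]·P = -104.0000
2×2 solve → P = (7.0000, 1.0000)

(7.0000, 1.0000)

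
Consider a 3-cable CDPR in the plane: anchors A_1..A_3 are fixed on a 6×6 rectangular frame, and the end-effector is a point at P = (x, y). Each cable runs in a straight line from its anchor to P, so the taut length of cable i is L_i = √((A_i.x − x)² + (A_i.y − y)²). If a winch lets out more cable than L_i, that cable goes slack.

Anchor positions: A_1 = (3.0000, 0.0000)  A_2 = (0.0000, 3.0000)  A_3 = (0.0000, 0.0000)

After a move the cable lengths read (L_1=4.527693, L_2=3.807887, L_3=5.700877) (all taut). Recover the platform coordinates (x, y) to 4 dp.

(3.5000, 4.5000)

expand ‖A_i−P‖²=L_i² and subtract eq 1 (k_i ≔ ‖A_i‖²−L_i²)
k_1 = 9.0000+0.0000−20.5000 = -11.5000
eq1−eq2 → [6.0000  -6.0000]·P = -6.0000
eq1−eq3 → [6.0000  0.0000]·P = 21.0000
2×2 solve → P = (3.5000, 4.5000)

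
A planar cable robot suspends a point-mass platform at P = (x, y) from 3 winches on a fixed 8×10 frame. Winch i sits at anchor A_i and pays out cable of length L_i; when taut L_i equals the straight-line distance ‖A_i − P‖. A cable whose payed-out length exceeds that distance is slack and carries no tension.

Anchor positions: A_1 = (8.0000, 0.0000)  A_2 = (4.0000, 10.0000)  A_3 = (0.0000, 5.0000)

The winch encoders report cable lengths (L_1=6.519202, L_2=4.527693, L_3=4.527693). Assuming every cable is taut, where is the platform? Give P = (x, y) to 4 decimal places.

expand ‖A_i−P‖²=L_i² and subtract eq 1 (k_i ≔ ‖A_i‖²−L_i²)
k_1 = 64.0000+0.0000−42.5000 = 21.5000
eq1−eq2 → [8.0000  -20.0000]·P = -74.0000
eq1−eq3 → [16.0000  -10.0000]·P = 17.0000
2×2 solve → P = (4.5000, 5.5000)

(4.5000, 5.5000)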